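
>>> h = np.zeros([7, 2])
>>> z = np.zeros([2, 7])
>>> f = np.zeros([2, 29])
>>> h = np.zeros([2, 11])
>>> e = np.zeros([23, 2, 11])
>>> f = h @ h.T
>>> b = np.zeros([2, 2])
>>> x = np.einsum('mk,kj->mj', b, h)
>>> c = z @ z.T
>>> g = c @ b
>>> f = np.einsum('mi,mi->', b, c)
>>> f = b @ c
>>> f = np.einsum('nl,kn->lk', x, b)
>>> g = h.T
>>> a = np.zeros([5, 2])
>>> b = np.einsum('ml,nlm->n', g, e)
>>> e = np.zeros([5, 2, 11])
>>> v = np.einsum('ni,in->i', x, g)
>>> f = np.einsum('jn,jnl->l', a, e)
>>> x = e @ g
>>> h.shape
(2, 11)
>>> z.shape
(2, 7)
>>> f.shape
(11,)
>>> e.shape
(5, 2, 11)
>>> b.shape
(23,)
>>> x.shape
(5, 2, 2)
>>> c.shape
(2, 2)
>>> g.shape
(11, 2)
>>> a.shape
(5, 2)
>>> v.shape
(11,)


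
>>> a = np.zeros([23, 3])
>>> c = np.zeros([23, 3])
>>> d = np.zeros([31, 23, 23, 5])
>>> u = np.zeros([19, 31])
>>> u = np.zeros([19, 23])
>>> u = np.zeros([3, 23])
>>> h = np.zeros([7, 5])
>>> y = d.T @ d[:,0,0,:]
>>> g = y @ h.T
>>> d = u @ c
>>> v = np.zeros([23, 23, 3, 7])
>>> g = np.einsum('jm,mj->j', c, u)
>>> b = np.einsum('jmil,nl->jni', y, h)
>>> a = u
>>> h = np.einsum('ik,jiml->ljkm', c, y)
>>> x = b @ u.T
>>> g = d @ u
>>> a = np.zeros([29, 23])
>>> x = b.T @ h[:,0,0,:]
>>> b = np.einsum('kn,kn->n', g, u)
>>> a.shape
(29, 23)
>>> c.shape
(23, 3)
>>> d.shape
(3, 3)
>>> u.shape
(3, 23)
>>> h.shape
(5, 5, 3, 23)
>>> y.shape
(5, 23, 23, 5)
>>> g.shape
(3, 23)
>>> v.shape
(23, 23, 3, 7)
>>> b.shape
(23,)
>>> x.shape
(23, 7, 23)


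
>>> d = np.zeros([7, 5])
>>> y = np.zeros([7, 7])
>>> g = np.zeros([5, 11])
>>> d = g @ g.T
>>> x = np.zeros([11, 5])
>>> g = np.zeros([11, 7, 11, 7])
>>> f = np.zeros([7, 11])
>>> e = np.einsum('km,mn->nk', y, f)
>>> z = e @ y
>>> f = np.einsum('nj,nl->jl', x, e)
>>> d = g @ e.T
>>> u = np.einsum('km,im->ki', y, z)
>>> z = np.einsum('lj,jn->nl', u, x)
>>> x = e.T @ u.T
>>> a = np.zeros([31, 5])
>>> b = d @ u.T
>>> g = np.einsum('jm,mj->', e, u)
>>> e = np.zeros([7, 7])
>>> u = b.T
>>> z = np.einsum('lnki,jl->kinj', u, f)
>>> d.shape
(11, 7, 11, 11)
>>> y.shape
(7, 7)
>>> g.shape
()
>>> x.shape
(7, 7)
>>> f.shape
(5, 7)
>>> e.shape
(7, 7)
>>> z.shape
(7, 11, 11, 5)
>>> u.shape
(7, 11, 7, 11)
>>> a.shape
(31, 5)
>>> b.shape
(11, 7, 11, 7)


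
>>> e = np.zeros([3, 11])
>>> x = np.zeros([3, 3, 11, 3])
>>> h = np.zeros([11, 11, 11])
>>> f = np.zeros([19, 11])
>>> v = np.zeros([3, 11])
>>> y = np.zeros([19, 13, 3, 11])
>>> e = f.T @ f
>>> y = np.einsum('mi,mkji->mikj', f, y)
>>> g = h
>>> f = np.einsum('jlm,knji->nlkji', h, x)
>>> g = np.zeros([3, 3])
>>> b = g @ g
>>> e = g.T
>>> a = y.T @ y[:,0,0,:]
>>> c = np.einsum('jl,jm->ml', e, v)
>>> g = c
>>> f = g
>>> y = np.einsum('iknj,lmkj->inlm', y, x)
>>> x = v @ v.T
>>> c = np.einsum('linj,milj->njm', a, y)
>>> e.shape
(3, 3)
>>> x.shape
(3, 3)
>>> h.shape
(11, 11, 11)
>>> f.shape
(11, 3)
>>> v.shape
(3, 11)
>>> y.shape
(19, 13, 3, 3)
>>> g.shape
(11, 3)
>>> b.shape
(3, 3)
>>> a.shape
(3, 13, 11, 3)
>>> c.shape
(11, 3, 19)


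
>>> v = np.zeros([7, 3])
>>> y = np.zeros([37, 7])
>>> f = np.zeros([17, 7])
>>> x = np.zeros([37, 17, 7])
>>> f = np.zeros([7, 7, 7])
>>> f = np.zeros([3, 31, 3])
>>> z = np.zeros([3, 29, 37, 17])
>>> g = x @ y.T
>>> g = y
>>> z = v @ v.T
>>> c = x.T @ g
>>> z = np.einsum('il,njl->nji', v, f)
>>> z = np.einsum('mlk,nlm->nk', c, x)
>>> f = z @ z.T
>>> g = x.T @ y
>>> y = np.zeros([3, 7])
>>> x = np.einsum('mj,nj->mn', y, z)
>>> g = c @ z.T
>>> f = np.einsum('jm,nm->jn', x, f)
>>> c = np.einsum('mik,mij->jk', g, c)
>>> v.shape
(7, 3)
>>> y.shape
(3, 7)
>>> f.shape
(3, 37)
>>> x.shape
(3, 37)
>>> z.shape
(37, 7)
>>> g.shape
(7, 17, 37)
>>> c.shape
(7, 37)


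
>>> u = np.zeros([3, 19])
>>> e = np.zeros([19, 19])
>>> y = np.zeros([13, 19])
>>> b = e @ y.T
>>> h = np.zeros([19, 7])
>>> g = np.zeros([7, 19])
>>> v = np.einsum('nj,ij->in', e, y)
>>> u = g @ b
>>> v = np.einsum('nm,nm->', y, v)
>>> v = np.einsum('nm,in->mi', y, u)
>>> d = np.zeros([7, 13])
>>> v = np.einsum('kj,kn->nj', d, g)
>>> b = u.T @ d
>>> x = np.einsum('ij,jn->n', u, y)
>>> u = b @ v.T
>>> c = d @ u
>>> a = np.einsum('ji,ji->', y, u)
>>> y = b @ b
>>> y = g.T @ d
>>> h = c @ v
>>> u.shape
(13, 19)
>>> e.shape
(19, 19)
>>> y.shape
(19, 13)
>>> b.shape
(13, 13)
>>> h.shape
(7, 13)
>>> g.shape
(7, 19)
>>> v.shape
(19, 13)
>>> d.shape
(7, 13)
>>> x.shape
(19,)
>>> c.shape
(7, 19)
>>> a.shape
()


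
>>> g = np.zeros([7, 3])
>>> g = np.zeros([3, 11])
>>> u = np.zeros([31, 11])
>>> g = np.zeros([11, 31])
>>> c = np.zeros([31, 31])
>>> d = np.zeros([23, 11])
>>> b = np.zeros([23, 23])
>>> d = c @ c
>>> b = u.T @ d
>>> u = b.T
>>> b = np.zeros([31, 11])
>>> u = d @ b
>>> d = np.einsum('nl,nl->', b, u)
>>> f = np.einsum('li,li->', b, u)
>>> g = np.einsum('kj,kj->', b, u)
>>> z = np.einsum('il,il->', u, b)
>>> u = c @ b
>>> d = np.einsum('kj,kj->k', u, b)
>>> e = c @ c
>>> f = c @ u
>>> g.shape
()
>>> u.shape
(31, 11)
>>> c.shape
(31, 31)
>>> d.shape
(31,)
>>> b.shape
(31, 11)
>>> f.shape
(31, 11)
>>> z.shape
()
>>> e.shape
(31, 31)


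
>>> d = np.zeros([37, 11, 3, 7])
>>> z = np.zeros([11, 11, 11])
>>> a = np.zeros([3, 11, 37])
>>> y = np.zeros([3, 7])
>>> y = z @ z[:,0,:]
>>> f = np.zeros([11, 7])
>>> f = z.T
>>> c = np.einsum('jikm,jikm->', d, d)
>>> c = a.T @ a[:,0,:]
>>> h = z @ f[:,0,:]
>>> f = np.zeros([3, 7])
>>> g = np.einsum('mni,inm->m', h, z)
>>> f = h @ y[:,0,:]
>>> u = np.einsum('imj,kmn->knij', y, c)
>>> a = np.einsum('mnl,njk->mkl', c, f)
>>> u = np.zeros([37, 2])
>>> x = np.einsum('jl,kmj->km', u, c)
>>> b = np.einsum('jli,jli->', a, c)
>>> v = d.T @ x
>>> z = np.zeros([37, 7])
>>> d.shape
(37, 11, 3, 7)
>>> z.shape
(37, 7)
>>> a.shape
(37, 11, 37)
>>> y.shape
(11, 11, 11)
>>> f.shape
(11, 11, 11)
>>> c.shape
(37, 11, 37)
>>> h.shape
(11, 11, 11)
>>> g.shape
(11,)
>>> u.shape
(37, 2)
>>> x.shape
(37, 11)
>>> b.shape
()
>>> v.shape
(7, 3, 11, 11)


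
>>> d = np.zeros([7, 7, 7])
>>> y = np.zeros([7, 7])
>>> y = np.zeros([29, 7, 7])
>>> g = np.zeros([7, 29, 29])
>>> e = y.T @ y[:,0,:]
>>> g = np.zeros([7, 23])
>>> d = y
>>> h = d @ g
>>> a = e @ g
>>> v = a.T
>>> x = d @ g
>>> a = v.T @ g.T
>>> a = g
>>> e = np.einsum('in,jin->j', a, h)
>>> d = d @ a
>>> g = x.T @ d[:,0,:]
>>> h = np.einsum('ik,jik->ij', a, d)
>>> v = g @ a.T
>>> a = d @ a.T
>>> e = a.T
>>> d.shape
(29, 7, 23)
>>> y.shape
(29, 7, 7)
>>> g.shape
(23, 7, 23)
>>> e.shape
(7, 7, 29)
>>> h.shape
(7, 29)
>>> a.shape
(29, 7, 7)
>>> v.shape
(23, 7, 7)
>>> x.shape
(29, 7, 23)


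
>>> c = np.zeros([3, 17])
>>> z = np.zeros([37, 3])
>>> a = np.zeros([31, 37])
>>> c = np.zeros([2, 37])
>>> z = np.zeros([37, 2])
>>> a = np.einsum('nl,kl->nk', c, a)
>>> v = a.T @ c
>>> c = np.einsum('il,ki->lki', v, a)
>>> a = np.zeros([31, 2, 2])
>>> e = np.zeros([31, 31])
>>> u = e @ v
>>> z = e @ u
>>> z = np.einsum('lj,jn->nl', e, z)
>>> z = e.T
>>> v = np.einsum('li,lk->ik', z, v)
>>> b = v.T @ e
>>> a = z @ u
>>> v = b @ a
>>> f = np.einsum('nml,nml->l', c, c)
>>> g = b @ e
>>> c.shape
(37, 2, 31)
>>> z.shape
(31, 31)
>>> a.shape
(31, 37)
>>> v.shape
(37, 37)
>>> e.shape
(31, 31)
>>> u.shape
(31, 37)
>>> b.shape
(37, 31)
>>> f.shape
(31,)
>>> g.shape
(37, 31)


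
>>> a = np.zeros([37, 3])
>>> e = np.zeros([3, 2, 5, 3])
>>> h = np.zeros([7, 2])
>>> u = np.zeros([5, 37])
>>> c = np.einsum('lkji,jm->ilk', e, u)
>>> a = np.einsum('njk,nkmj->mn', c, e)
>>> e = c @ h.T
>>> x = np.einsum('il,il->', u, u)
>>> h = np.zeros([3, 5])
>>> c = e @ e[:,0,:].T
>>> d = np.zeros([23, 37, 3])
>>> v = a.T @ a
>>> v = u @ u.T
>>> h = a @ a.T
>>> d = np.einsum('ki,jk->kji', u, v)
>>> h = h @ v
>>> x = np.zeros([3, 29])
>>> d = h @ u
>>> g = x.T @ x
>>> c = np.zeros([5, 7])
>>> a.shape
(5, 3)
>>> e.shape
(3, 3, 7)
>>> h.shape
(5, 5)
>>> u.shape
(5, 37)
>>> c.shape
(5, 7)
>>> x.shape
(3, 29)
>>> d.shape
(5, 37)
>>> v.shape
(5, 5)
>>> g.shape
(29, 29)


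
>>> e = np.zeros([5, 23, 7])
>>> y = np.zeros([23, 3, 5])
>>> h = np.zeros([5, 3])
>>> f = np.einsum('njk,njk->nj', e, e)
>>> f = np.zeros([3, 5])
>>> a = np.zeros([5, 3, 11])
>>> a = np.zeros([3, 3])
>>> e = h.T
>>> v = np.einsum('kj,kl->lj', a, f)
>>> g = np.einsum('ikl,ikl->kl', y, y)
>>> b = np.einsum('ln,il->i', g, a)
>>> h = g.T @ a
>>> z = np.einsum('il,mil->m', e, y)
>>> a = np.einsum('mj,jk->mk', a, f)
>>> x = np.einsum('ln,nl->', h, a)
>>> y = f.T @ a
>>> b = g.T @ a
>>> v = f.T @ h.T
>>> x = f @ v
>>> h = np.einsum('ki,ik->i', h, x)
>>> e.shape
(3, 5)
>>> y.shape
(5, 5)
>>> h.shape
(3,)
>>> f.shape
(3, 5)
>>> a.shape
(3, 5)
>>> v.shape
(5, 5)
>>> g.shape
(3, 5)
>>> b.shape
(5, 5)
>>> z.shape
(23,)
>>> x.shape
(3, 5)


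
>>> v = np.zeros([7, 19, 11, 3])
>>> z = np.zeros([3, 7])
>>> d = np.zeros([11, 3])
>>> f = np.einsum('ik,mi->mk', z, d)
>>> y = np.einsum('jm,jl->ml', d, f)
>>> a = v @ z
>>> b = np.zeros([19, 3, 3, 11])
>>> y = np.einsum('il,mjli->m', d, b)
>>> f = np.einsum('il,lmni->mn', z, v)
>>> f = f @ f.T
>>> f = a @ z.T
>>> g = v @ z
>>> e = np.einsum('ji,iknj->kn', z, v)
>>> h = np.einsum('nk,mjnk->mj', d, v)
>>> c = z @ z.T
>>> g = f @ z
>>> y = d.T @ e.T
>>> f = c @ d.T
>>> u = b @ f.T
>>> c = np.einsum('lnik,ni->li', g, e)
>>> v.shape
(7, 19, 11, 3)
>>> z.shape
(3, 7)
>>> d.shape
(11, 3)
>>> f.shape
(3, 11)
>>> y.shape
(3, 19)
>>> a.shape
(7, 19, 11, 7)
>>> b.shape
(19, 3, 3, 11)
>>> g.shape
(7, 19, 11, 7)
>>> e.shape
(19, 11)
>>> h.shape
(7, 19)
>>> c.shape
(7, 11)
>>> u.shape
(19, 3, 3, 3)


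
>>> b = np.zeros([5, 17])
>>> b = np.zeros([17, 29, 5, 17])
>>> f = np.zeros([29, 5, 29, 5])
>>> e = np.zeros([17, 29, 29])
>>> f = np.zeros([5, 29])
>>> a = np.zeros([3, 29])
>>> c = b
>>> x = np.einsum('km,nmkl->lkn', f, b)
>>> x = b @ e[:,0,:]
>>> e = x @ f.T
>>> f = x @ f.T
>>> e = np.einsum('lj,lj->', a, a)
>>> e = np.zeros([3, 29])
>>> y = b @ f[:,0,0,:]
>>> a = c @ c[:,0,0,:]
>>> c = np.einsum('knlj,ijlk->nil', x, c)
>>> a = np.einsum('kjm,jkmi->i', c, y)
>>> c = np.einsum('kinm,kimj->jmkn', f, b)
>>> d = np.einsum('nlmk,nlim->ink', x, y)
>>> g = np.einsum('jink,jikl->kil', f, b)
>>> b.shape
(17, 29, 5, 17)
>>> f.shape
(17, 29, 5, 5)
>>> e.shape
(3, 29)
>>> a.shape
(5,)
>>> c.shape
(17, 5, 17, 5)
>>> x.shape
(17, 29, 5, 29)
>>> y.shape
(17, 29, 5, 5)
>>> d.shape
(5, 17, 29)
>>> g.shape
(5, 29, 17)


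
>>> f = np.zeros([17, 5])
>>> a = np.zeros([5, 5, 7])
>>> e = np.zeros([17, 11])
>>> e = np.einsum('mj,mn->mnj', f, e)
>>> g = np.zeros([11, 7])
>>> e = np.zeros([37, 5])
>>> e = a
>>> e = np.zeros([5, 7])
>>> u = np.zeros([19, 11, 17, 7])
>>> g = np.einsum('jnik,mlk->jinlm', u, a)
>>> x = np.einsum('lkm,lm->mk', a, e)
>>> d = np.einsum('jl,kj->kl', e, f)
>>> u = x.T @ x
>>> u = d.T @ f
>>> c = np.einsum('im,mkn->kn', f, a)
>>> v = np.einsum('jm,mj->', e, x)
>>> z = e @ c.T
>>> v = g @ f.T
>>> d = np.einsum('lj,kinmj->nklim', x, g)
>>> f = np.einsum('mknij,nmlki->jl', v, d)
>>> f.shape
(17, 7)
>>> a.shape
(5, 5, 7)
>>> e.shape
(5, 7)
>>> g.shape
(19, 17, 11, 5, 5)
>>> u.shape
(7, 5)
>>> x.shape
(7, 5)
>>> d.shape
(11, 19, 7, 17, 5)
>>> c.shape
(5, 7)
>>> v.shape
(19, 17, 11, 5, 17)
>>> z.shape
(5, 5)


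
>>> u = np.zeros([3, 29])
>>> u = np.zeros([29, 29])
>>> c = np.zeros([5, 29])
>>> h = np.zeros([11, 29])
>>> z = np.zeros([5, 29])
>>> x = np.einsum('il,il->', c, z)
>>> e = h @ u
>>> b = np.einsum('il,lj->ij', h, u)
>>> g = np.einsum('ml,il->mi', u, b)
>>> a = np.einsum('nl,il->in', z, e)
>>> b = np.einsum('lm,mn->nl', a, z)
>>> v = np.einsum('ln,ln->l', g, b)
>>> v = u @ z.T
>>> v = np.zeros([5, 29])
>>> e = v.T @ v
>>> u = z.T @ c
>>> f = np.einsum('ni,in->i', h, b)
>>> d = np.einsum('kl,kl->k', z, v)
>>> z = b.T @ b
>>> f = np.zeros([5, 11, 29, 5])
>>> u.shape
(29, 29)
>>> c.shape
(5, 29)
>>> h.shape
(11, 29)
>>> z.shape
(11, 11)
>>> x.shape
()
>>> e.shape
(29, 29)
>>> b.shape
(29, 11)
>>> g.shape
(29, 11)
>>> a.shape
(11, 5)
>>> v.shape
(5, 29)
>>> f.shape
(5, 11, 29, 5)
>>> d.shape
(5,)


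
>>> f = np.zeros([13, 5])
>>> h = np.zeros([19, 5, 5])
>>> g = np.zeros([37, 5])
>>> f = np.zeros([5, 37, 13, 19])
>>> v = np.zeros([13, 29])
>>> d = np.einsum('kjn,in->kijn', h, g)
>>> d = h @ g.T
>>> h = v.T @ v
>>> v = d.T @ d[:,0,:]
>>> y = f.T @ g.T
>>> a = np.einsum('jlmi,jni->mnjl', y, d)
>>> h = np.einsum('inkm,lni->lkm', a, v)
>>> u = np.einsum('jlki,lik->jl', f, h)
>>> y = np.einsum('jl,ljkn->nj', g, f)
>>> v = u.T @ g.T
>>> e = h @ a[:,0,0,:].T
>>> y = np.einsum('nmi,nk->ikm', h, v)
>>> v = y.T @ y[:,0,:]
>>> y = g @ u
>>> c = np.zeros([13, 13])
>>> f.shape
(5, 37, 13, 19)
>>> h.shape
(37, 19, 13)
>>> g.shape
(37, 5)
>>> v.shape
(19, 37, 19)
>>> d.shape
(19, 5, 37)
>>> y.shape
(37, 37)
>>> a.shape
(37, 5, 19, 13)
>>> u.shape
(5, 37)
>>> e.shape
(37, 19, 37)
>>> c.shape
(13, 13)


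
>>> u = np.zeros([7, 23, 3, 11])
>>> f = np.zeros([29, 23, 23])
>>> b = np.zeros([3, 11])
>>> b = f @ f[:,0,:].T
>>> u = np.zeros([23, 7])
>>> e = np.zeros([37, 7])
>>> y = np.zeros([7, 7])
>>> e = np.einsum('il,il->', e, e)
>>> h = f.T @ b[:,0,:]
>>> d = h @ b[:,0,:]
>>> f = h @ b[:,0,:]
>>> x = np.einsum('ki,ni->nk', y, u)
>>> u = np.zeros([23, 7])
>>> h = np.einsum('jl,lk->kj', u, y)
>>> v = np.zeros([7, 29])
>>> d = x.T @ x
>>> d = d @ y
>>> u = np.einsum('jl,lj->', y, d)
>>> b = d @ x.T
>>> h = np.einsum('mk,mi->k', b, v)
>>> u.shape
()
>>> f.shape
(23, 23, 29)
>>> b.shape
(7, 23)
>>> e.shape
()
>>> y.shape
(7, 7)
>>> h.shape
(23,)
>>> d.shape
(7, 7)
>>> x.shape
(23, 7)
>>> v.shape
(7, 29)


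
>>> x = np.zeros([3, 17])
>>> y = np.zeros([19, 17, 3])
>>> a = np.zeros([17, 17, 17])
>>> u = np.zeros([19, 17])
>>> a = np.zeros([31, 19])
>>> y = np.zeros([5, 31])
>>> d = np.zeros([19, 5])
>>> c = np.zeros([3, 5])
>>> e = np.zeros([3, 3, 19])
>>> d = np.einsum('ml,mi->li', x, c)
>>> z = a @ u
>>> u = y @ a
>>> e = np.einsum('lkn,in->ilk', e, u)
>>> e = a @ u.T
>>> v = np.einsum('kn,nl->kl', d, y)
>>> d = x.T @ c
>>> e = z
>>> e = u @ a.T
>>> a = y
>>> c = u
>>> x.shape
(3, 17)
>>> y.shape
(5, 31)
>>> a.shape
(5, 31)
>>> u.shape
(5, 19)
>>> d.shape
(17, 5)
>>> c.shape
(5, 19)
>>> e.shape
(5, 31)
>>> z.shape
(31, 17)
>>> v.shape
(17, 31)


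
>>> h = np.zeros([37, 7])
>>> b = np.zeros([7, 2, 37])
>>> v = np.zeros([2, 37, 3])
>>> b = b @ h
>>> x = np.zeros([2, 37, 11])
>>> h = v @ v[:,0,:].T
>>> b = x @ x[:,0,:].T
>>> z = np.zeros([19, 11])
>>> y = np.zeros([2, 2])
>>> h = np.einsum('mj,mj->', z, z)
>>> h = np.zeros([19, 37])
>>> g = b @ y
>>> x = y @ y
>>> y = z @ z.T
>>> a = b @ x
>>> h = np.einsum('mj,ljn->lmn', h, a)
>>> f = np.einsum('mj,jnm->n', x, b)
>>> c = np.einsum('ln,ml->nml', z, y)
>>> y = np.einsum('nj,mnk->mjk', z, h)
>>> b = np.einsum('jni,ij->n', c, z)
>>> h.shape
(2, 19, 2)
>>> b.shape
(19,)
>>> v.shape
(2, 37, 3)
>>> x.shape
(2, 2)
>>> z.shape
(19, 11)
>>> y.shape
(2, 11, 2)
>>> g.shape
(2, 37, 2)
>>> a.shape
(2, 37, 2)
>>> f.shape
(37,)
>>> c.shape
(11, 19, 19)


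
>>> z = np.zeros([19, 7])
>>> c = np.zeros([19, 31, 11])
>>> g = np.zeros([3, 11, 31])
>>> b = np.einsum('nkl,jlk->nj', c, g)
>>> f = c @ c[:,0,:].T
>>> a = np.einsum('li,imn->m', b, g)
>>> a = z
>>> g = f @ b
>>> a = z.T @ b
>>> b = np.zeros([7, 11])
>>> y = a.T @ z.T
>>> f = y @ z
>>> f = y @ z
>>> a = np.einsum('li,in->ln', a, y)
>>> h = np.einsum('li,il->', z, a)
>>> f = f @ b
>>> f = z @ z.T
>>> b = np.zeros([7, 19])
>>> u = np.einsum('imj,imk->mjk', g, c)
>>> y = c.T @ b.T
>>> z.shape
(19, 7)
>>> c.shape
(19, 31, 11)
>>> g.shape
(19, 31, 3)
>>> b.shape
(7, 19)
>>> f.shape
(19, 19)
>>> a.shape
(7, 19)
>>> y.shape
(11, 31, 7)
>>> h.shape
()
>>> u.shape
(31, 3, 11)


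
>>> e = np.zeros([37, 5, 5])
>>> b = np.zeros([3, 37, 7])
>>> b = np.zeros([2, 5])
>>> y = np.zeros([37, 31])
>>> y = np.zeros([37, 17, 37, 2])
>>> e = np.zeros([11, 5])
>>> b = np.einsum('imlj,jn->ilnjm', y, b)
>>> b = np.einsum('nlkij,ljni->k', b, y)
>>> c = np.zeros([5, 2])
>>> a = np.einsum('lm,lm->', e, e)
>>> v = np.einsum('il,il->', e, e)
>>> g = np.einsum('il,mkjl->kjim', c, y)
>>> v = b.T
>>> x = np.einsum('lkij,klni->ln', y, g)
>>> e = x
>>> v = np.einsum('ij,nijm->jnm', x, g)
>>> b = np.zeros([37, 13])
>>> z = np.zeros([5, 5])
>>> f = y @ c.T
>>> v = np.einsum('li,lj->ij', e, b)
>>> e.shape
(37, 5)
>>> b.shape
(37, 13)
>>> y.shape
(37, 17, 37, 2)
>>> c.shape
(5, 2)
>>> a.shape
()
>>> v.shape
(5, 13)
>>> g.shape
(17, 37, 5, 37)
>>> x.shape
(37, 5)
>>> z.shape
(5, 5)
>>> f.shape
(37, 17, 37, 5)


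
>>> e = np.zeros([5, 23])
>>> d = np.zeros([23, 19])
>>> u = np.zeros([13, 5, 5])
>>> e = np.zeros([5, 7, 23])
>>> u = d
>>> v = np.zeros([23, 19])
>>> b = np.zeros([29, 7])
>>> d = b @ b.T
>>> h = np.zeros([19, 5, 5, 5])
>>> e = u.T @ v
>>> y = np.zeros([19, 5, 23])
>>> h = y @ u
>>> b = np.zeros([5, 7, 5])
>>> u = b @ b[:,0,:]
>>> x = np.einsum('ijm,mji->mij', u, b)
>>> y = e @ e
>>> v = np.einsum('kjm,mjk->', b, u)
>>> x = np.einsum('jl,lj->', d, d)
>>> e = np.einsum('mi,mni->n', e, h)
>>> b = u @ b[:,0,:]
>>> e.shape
(5,)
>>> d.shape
(29, 29)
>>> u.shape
(5, 7, 5)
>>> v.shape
()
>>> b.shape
(5, 7, 5)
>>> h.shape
(19, 5, 19)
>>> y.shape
(19, 19)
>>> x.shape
()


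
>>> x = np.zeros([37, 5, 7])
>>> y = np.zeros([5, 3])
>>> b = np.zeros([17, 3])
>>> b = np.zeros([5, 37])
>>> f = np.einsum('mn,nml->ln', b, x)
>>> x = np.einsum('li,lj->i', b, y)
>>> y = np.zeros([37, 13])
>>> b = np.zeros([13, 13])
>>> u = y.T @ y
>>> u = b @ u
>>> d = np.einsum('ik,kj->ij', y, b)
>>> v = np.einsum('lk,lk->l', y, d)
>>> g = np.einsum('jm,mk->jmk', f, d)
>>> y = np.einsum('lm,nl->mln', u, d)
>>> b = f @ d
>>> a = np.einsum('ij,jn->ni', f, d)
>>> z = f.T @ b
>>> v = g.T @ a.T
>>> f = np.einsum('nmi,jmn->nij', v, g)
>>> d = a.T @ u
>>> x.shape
(37,)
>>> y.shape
(13, 13, 37)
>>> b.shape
(7, 13)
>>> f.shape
(13, 13, 7)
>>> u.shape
(13, 13)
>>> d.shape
(7, 13)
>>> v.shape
(13, 37, 13)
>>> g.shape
(7, 37, 13)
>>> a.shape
(13, 7)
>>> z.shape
(37, 13)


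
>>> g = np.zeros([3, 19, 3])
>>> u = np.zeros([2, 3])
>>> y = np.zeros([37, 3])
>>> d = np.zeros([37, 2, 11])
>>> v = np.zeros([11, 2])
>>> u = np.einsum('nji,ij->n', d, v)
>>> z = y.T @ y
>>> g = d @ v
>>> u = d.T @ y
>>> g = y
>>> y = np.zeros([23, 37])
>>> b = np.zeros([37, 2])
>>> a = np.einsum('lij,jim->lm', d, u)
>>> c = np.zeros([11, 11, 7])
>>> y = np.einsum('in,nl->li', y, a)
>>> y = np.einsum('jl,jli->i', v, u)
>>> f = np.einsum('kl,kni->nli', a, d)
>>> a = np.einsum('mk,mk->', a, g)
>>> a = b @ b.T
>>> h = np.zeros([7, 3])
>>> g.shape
(37, 3)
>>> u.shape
(11, 2, 3)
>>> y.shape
(3,)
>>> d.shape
(37, 2, 11)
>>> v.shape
(11, 2)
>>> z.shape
(3, 3)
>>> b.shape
(37, 2)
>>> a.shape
(37, 37)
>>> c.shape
(11, 11, 7)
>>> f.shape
(2, 3, 11)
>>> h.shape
(7, 3)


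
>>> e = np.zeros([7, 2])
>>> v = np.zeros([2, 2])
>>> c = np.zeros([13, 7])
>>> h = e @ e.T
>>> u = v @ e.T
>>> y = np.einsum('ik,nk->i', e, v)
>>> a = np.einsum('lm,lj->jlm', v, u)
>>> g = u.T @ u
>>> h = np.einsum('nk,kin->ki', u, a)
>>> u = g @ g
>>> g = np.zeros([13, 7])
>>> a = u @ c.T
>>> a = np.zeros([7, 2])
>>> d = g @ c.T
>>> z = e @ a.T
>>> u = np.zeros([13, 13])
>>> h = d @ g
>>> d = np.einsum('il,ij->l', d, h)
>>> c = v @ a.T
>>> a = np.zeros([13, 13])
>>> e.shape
(7, 2)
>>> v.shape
(2, 2)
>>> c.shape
(2, 7)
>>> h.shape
(13, 7)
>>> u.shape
(13, 13)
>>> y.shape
(7,)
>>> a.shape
(13, 13)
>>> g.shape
(13, 7)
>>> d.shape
(13,)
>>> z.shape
(7, 7)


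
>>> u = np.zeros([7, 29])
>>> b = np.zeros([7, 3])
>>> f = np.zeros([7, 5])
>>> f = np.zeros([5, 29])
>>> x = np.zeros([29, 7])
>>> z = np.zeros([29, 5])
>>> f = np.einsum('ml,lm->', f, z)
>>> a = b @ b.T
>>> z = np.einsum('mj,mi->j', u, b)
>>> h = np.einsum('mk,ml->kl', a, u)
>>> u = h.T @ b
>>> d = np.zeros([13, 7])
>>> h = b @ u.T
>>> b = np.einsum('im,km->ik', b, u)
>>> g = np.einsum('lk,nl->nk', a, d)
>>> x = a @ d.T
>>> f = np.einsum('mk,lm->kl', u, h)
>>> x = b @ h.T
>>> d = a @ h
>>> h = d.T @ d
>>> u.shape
(29, 3)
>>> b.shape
(7, 29)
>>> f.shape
(3, 7)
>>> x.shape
(7, 7)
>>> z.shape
(29,)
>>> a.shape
(7, 7)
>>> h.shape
(29, 29)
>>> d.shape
(7, 29)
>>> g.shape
(13, 7)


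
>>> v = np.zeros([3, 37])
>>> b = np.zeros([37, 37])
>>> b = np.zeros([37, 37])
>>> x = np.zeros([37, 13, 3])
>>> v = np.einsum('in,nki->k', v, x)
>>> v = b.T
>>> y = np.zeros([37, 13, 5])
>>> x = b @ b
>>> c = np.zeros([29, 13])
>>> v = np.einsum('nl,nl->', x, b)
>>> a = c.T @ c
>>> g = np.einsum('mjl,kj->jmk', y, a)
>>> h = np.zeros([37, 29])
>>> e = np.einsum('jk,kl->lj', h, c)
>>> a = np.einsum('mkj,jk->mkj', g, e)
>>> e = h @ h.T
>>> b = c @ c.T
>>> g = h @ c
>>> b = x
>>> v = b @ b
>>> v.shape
(37, 37)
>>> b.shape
(37, 37)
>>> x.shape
(37, 37)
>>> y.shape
(37, 13, 5)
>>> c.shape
(29, 13)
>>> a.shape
(13, 37, 13)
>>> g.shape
(37, 13)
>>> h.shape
(37, 29)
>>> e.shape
(37, 37)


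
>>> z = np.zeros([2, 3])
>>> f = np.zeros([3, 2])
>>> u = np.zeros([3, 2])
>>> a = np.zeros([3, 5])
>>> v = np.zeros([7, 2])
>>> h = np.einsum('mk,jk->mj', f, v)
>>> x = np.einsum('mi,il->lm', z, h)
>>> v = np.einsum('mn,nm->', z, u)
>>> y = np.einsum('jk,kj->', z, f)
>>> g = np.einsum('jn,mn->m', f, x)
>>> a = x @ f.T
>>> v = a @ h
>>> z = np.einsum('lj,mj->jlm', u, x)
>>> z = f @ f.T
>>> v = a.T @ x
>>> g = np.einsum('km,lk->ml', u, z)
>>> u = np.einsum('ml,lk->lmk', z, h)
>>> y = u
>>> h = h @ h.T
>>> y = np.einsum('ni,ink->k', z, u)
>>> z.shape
(3, 3)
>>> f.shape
(3, 2)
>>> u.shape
(3, 3, 7)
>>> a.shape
(7, 3)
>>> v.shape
(3, 2)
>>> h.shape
(3, 3)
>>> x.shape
(7, 2)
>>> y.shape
(7,)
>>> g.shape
(2, 3)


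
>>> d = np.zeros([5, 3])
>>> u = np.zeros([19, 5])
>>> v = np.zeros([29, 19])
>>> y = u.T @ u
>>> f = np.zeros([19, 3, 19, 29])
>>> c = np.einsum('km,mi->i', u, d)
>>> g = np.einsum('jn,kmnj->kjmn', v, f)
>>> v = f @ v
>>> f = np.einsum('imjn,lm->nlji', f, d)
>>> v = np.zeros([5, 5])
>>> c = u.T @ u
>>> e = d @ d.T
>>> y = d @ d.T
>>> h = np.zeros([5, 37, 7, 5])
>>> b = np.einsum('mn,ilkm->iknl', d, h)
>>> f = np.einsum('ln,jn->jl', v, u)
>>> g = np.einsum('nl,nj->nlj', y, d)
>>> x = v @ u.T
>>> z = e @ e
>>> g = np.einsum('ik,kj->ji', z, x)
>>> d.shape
(5, 3)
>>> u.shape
(19, 5)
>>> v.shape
(5, 5)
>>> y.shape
(5, 5)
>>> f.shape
(19, 5)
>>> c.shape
(5, 5)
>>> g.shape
(19, 5)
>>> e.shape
(5, 5)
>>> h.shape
(5, 37, 7, 5)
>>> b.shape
(5, 7, 3, 37)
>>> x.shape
(5, 19)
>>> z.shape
(5, 5)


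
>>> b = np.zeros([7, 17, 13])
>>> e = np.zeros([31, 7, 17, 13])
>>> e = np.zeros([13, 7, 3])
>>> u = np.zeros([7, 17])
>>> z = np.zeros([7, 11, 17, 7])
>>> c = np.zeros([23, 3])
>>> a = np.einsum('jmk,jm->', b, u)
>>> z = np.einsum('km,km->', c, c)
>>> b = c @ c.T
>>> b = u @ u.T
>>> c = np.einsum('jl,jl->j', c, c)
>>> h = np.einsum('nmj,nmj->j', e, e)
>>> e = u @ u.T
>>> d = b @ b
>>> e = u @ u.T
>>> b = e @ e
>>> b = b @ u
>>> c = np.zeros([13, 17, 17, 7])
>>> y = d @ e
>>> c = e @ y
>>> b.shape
(7, 17)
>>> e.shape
(7, 7)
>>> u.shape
(7, 17)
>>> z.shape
()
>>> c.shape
(7, 7)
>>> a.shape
()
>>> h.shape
(3,)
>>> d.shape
(7, 7)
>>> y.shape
(7, 7)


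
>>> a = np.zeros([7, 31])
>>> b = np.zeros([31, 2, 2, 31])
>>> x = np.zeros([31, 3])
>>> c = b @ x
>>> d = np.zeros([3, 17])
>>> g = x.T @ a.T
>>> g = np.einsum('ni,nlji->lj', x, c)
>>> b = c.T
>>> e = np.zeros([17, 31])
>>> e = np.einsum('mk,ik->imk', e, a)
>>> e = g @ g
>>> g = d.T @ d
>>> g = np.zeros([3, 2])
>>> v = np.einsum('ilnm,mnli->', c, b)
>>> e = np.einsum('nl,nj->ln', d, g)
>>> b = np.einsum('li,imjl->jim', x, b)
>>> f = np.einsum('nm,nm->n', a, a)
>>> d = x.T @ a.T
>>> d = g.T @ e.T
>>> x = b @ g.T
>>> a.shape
(7, 31)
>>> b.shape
(2, 3, 2)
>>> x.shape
(2, 3, 3)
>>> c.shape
(31, 2, 2, 3)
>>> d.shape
(2, 17)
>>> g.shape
(3, 2)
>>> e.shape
(17, 3)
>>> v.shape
()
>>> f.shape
(7,)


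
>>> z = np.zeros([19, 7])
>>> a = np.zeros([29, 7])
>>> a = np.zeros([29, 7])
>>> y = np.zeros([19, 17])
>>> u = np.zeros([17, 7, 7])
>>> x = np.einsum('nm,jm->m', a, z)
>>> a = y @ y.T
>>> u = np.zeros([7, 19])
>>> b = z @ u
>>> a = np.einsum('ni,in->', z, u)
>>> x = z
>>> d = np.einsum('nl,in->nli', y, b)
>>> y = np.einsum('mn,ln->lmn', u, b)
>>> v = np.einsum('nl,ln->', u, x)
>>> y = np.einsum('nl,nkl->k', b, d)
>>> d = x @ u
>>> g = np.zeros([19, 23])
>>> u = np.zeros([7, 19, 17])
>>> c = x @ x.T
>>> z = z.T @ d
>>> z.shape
(7, 19)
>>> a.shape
()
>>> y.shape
(17,)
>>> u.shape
(7, 19, 17)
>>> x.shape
(19, 7)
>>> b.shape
(19, 19)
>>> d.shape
(19, 19)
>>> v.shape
()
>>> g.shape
(19, 23)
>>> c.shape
(19, 19)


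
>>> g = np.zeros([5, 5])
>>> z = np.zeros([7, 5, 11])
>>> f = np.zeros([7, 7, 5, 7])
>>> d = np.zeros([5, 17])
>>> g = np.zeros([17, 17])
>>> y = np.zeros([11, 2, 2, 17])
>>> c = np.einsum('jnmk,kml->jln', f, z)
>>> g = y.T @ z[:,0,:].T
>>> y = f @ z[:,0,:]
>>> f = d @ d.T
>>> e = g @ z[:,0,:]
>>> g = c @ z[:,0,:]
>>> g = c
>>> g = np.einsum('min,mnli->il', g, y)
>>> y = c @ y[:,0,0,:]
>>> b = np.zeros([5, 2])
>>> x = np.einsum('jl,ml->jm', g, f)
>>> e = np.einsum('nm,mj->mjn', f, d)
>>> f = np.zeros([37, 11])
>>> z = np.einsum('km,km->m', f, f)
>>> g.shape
(11, 5)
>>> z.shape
(11,)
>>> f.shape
(37, 11)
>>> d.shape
(5, 17)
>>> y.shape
(7, 11, 11)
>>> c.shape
(7, 11, 7)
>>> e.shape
(5, 17, 5)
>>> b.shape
(5, 2)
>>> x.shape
(11, 5)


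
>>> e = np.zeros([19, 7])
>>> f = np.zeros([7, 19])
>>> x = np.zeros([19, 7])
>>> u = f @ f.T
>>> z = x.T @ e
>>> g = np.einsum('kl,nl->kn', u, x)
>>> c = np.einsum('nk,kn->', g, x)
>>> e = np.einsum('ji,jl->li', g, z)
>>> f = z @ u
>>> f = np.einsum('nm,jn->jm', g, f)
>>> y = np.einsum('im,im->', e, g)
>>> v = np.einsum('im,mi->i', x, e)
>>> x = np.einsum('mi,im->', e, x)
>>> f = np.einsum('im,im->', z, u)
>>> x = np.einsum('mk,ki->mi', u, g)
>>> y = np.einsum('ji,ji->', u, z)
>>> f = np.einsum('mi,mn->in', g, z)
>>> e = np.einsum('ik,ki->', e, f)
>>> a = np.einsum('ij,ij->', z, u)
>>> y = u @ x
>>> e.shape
()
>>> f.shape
(19, 7)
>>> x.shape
(7, 19)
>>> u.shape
(7, 7)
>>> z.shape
(7, 7)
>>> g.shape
(7, 19)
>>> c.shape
()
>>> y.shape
(7, 19)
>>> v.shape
(19,)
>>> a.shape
()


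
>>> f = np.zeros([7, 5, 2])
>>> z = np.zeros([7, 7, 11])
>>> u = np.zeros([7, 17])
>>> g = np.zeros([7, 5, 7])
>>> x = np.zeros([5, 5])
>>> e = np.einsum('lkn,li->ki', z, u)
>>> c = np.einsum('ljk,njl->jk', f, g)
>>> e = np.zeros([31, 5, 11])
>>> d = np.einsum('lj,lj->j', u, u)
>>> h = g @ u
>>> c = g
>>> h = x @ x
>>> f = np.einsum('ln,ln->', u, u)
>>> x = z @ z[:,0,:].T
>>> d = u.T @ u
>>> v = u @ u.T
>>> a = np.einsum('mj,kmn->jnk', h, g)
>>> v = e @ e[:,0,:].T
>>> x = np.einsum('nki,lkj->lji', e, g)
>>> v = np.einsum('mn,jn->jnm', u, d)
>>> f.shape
()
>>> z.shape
(7, 7, 11)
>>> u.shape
(7, 17)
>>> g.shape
(7, 5, 7)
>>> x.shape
(7, 7, 11)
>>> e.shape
(31, 5, 11)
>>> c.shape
(7, 5, 7)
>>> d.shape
(17, 17)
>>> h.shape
(5, 5)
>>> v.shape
(17, 17, 7)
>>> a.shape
(5, 7, 7)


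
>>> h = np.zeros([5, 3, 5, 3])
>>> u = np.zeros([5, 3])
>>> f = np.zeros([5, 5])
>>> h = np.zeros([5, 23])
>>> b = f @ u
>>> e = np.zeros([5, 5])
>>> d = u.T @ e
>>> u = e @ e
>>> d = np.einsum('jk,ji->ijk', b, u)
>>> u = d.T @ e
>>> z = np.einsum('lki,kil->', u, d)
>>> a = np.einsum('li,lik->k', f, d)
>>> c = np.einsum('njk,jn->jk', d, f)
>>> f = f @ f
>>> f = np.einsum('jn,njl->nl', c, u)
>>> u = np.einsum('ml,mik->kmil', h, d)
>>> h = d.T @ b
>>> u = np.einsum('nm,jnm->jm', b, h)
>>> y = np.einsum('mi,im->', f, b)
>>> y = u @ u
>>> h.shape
(3, 5, 3)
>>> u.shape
(3, 3)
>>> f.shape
(3, 5)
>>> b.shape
(5, 3)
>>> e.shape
(5, 5)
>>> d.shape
(5, 5, 3)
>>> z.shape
()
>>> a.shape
(3,)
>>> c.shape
(5, 3)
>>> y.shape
(3, 3)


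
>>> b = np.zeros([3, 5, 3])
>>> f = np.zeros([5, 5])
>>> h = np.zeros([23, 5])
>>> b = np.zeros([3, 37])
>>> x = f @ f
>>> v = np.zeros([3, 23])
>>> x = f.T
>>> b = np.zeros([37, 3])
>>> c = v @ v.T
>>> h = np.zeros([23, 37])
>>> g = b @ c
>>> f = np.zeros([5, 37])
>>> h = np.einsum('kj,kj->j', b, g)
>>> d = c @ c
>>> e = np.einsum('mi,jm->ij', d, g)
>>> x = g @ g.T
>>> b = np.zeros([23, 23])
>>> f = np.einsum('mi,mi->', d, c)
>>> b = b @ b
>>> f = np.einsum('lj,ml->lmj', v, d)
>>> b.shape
(23, 23)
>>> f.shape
(3, 3, 23)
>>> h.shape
(3,)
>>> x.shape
(37, 37)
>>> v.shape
(3, 23)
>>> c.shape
(3, 3)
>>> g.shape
(37, 3)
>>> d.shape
(3, 3)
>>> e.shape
(3, 37)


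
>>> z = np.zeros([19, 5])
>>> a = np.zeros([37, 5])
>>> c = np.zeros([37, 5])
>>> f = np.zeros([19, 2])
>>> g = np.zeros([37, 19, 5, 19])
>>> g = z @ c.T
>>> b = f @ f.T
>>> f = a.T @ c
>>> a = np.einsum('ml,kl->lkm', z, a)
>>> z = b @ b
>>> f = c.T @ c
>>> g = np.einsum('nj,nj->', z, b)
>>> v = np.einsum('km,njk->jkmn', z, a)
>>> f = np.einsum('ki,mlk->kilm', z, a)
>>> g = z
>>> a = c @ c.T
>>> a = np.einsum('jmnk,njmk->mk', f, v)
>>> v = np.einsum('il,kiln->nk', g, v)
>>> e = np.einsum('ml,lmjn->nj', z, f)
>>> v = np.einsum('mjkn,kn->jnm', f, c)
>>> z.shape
(19, 19)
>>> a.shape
(19, 5)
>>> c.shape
(37, 5)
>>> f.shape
(19, 19, 37, 5)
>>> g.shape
(19, 19)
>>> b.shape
(19, 19)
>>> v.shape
(19, 5, 19)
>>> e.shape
(5, 37)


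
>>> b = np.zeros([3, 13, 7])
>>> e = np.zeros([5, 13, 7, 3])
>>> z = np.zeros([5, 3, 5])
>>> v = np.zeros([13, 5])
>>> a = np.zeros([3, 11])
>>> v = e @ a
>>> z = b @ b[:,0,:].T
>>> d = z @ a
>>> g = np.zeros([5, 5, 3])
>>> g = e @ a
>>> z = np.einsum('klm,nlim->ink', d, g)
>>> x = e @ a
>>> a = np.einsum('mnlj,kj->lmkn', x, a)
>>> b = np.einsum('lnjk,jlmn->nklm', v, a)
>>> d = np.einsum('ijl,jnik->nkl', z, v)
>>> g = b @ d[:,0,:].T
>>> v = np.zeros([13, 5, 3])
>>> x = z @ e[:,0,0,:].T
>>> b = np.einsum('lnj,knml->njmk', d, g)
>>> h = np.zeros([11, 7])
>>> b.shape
(11, 3, 5, 13)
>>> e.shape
(5, 13, 7, 3)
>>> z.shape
(7, 5, 3)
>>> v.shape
(13, 5, 3)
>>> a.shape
(7, 5, 3, 13)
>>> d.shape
(13, 11, 3)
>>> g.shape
(13, 11, 5, 13)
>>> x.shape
(7, 5, 5)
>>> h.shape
(11, 7)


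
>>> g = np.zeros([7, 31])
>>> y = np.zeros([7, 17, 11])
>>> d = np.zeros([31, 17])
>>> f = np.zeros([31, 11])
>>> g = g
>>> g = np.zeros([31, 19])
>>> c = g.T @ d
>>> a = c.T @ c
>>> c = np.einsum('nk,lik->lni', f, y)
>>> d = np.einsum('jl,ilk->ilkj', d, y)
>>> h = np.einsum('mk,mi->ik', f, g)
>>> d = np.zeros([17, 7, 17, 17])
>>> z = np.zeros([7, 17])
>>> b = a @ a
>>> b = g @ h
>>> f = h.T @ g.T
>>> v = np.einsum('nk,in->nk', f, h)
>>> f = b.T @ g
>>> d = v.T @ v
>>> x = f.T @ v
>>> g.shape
(31, 19)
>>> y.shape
(7, 17, 11)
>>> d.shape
(31, 31)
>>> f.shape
(11, 19)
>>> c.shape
(7, 31, 17)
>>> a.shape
(17, 17)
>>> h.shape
(19, 11)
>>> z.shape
(7, 17)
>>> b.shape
(31, 11)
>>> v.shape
(11, 31)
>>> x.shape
(19, 31)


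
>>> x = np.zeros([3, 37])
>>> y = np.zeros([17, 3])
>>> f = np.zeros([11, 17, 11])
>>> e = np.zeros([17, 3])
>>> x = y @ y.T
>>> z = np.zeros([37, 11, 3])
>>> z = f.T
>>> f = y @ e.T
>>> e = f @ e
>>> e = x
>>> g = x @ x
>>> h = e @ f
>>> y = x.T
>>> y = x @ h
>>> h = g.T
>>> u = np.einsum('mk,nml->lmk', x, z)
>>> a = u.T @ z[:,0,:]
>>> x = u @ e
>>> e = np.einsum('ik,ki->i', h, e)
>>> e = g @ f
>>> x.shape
(11, 17, 17)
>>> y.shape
(17, 17)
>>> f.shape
(17, 17)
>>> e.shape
(17, 17)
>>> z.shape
(11, 17, 11)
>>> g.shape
(17, 17)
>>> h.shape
(17, 17)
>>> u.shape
(11, 17, 17)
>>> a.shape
(17, 17, 11)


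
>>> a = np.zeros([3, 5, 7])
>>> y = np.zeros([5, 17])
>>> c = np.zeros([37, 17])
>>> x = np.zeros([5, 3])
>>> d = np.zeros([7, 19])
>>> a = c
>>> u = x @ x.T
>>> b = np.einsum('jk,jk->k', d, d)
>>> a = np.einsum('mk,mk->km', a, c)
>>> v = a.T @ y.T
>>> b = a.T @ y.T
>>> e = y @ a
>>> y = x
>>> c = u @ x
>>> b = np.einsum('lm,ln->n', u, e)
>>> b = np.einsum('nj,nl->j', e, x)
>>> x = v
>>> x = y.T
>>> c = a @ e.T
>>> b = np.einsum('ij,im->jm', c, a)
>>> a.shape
(17, 37)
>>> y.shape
(5, 3)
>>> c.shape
(17, 5)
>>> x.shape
(3, 5)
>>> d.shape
(7, 19)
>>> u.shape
(5, 5)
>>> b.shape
(5, 37)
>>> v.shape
(37, 5)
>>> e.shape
(5, 37)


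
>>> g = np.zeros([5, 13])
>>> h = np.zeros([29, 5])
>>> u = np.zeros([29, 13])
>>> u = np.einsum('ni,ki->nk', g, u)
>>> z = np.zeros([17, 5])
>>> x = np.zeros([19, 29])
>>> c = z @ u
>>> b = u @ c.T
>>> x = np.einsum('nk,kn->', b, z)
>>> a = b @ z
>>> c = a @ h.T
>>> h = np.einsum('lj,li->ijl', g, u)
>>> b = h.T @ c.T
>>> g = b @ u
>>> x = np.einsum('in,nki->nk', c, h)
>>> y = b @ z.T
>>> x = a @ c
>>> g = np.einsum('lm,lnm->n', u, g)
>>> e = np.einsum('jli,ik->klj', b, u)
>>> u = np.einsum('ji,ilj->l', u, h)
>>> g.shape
(13,)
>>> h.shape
(29, 13, 5)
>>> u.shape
(13,)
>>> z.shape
(17, 5)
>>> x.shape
(5, 29)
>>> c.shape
(5, 29)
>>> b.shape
(5, 13, 5)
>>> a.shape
(5, 5)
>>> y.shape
(5, 13, 17)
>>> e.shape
(29, 13, 5)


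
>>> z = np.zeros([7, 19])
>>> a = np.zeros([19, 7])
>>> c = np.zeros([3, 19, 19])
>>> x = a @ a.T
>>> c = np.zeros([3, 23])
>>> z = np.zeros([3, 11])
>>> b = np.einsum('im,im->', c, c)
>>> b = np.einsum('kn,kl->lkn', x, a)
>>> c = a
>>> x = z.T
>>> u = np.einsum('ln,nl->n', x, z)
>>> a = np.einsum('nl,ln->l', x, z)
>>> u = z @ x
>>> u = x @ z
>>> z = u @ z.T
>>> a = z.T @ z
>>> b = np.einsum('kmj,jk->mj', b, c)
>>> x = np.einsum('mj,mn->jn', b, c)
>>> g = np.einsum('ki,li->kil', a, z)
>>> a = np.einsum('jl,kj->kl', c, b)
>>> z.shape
(11, 3)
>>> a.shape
(19, 7)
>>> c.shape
(19, 7)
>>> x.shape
(19, 7)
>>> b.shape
(19, 19)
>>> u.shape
(11, 11)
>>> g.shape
(3, 3, 11)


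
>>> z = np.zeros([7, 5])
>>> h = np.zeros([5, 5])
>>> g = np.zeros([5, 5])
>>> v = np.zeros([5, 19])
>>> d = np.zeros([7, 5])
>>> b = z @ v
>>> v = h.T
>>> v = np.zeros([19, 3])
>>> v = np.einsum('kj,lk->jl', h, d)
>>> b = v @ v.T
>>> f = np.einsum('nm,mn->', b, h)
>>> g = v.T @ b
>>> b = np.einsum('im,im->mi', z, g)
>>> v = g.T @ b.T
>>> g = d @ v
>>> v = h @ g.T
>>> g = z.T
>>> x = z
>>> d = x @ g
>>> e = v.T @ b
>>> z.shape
(7, 5)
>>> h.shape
(5, 5)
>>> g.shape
(5, 7)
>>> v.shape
(5, 7)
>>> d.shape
(7, 7)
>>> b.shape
(5, 7)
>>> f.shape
()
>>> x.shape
(7, 5)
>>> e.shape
(7, 7)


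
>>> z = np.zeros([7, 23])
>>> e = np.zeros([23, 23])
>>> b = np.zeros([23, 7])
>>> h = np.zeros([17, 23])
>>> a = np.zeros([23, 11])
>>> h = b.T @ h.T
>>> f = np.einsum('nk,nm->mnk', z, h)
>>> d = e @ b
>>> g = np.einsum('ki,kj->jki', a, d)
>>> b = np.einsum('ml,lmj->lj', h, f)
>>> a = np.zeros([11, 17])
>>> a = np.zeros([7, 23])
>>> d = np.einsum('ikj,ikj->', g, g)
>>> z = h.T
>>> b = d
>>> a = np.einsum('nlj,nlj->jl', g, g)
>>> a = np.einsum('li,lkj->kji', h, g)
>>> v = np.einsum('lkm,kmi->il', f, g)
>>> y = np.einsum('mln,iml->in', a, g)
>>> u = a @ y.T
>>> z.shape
(17, 7)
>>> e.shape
(23, 23)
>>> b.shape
()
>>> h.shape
(7, 17)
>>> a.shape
(23, 11, 17)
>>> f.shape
(17, 7, 23)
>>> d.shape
()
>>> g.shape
(7, 23, 11)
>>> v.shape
(11, 17)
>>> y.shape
(7, 17)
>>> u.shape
(23, 11, 7)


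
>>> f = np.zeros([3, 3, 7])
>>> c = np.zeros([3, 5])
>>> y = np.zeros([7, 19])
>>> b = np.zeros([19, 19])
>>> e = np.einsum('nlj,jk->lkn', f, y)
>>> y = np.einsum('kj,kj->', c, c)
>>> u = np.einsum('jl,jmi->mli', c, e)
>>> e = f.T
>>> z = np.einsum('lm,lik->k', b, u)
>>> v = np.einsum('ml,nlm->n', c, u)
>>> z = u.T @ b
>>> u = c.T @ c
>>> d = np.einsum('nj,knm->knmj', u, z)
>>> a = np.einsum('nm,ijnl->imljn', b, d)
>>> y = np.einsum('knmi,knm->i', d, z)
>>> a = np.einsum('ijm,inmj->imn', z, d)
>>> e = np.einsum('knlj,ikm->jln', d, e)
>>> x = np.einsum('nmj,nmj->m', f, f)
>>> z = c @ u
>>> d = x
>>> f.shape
(3, 3, 7)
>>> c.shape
(3, 5)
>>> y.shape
(5,)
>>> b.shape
(19, 19)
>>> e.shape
(5, 19, 5)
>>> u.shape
(5, 5)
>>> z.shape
(3, 5)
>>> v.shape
(19,)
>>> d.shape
(3,)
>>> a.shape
(3, 19, 5)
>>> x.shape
(3,)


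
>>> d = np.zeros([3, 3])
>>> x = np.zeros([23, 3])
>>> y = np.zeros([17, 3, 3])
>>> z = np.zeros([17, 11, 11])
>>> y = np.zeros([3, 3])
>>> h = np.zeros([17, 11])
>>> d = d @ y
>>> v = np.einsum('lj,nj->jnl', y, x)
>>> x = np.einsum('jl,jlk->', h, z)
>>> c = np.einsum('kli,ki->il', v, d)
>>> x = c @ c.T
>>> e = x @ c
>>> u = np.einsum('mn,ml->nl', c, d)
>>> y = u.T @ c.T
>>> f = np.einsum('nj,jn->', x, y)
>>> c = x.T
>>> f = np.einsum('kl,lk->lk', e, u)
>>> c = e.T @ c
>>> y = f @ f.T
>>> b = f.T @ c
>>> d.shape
(3, 3)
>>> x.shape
(3, 3)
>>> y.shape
(23, 23)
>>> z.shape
(17, 11, 11)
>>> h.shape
(17, 11)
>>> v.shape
(3, 23, 3)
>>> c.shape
(23, 3)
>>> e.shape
(3, 23)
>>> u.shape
(23, 3)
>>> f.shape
(23, 3)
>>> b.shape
(3, 3)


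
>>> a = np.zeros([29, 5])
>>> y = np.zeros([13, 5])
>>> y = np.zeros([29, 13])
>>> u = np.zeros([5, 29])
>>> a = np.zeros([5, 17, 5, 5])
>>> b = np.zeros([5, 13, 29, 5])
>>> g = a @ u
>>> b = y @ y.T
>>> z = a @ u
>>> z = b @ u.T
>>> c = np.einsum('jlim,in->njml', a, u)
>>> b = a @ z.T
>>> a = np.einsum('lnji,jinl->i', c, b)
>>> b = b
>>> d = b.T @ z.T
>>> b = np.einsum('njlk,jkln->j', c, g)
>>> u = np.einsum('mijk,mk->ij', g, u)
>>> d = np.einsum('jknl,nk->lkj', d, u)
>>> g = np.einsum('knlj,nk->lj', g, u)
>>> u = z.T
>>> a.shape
(17,)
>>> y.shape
(29, 13)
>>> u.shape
(5, 29)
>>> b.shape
(5,)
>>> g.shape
(5, 29)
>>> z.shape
(29, 5)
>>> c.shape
(29, 5, 5, 17)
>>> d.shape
(29, 5, 29)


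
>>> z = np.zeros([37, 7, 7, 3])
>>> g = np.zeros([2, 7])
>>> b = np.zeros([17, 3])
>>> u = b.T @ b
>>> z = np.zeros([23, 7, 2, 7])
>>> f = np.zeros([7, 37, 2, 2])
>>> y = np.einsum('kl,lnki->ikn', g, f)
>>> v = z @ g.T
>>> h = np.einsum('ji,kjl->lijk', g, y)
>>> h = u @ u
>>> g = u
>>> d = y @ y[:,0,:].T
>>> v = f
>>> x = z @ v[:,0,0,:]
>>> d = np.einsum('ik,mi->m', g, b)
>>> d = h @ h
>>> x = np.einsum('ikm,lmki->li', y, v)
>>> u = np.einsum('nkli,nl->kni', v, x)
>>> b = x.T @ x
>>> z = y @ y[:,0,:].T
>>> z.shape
(2, 2, 2)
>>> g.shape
(3, 3)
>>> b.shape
(2, 2)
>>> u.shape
(37, 7, 2)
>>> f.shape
(7, 37, 2, 2)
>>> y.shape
(2, 2, 37)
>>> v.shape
(7, 37, 2, 2)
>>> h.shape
(3, 3)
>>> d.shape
(3, 3)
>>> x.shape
(7, 2)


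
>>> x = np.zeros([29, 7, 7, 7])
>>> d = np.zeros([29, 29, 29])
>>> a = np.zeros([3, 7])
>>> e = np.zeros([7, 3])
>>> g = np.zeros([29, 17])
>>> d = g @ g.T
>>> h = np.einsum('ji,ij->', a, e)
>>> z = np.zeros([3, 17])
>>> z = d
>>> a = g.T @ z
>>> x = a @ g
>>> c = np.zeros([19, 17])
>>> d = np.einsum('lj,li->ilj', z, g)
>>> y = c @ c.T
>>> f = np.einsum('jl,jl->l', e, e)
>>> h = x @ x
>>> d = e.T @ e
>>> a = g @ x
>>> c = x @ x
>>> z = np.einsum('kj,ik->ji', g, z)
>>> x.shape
(17, 17)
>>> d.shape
(3, 3)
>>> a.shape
(29, 17)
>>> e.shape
(7, 3)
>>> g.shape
(29, 17)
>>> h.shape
(17, 17)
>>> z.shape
(17, 29)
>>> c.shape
(17, 17)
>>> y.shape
(19, 19)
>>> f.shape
(3,)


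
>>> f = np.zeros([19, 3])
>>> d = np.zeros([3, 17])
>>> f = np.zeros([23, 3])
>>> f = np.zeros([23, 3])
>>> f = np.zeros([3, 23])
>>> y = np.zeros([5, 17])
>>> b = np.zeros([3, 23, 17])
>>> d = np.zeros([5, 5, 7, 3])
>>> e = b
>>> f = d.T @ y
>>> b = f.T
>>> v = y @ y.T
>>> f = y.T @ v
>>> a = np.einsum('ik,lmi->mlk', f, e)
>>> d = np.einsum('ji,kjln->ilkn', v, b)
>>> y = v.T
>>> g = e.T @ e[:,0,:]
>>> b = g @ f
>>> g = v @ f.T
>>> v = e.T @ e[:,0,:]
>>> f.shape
(17, 5)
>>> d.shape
(5, 7, 17, 3)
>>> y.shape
(5, 5)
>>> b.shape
(17, 23, 5)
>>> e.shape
(3, 23, 17)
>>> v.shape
(17, 23, 17)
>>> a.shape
(23, 3, 5)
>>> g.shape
(5, 17)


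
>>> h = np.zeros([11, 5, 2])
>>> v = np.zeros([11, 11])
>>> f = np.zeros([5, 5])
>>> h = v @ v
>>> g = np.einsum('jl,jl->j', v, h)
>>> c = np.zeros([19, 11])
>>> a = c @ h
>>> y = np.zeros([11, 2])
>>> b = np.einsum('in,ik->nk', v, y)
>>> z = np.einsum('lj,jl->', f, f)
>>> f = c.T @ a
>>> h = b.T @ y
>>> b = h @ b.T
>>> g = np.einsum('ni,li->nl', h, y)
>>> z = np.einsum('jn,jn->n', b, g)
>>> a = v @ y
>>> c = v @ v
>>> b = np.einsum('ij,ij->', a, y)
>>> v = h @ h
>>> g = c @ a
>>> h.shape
(2, 2)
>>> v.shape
(2, 2)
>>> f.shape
(11, 11)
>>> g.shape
(11, 2)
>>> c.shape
(11, 11)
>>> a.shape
(11, 2)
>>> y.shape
(11, 2)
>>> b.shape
()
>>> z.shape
(11,)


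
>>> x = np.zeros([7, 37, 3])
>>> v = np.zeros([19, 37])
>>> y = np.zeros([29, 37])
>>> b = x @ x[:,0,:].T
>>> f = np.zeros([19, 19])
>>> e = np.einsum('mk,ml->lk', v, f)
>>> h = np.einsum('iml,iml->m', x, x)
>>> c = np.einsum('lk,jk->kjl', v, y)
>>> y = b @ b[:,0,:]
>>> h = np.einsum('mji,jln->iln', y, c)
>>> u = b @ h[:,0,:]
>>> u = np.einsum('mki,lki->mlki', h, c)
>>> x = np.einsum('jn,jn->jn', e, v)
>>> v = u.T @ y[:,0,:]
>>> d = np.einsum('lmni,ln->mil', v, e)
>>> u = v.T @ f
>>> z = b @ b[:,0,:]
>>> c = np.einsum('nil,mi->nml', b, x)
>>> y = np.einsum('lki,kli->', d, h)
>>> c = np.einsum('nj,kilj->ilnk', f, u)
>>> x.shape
(19, 37)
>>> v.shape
(19, 29, 37, 7)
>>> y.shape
()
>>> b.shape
(7, 37, 7)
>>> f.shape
(19, 19)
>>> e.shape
(19, 37)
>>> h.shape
(7, 29, 19)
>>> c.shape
(37, 29, 19, 7)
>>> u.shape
(7, 37, 29, 19)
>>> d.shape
(29, 7, 19)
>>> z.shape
(7, 37, 7)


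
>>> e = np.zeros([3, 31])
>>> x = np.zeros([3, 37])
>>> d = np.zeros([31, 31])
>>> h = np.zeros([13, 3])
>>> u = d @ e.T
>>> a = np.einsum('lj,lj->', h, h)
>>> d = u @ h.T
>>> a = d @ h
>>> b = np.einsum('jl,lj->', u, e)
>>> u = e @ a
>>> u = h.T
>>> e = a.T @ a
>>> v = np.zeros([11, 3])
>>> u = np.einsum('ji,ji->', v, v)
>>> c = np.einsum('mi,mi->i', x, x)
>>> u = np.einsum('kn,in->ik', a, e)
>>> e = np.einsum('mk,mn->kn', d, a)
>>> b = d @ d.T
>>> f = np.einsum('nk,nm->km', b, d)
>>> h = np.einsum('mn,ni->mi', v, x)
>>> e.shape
(13, 3)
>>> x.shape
(3, 37)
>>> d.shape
(31, 13)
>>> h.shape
(11, 37)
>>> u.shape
(3, 31)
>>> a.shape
(31, 3)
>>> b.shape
(31, 31)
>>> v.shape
(11, 3)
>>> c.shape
(37,)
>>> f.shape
(31, 13)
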